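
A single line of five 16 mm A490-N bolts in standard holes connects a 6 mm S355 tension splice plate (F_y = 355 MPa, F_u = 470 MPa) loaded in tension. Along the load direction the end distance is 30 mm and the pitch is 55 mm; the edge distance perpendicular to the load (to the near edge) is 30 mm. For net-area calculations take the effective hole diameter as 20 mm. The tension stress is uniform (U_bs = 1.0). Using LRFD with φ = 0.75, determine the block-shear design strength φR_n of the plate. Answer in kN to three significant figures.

245 kN

Shear plane L_v = 30 + 4·55 = 250 mm; A_gv = 250 × 6 = 1500 mm².
A_nv = (250 − 4.5·20) × 6 = 960 mm².
A_nt = (30 − 0.5·20) × 6 = 120 mm².
0.6 F_u A_nv = 270.7 kN; 0.6 F_y A_gv = 319.5 kN → shear rupture governs the shear term.
R_n = 270.7 + 1.0 × 470 × 120 / 1000 = 327.1 kN.
Design strength φR_n = 0.75 × 327.1 = 245 kN.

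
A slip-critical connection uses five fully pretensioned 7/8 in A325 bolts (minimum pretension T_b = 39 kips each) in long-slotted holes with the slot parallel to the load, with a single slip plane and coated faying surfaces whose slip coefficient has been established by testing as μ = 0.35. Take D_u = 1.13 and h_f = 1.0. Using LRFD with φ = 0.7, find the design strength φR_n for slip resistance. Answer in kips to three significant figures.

54 kips

R_n = μ · D_u · h_f · T_b · n_s · n_b = 0.35 × 1.13 × 1.0 × 39 × 1 × 5 = 77.12 kips.
Design strength φR_n = 0.7 × 77.12 = 54 kips.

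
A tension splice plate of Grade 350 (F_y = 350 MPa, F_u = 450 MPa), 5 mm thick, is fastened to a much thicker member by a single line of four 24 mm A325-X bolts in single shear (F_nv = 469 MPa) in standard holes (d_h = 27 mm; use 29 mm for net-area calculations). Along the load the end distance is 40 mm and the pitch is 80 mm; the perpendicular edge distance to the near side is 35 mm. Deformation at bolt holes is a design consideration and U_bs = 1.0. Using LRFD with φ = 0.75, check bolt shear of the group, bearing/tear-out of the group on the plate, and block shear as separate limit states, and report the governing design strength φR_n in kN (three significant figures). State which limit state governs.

Bolt shear: A_b = π·24²/4 = 452.4 mm²; R_n = 469 × 452.4 × 4 × 1 / 1000 = 848.7 kN → 0.75 × 848.7 = 637 kN.
Bearing: edge l_c = 26.5, r_n = 71.55 kN; interior l_c = 53, r_n = 129.6 kN; R_n = 71.55 + 3·129.6 = 460.3 kN → 345 kN.
Block shear: A_gv = 1400, A_nv = 892.5, A_nt = 102.5 mm²; R_n = min(0.6F_uA_nv, 0.6F_yA_gv) + U_bs·F_u·A_nt = 287.1 kN → 215 kN.
Block shear governs: 215 kN.

215 kN (block shear governs)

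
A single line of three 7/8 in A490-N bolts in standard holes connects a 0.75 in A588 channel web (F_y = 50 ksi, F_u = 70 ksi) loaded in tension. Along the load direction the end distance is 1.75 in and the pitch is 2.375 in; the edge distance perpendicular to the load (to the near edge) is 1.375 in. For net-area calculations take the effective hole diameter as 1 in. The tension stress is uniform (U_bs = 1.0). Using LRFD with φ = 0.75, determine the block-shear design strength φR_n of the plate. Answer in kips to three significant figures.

Shear plane L_v = 1.75 + 2·2.375 = 6.5 in; A_gv = 6.5 × 0.75 = 4.875 in².
A_nv = (6.5 − 2.5·1) × 0.75 = 3 in².
A_nt = (1.375 − 0.5·1) × 0.75 = 0.6562 in².
0.6 F_u A_nv = 126 kips; 0.6 F_y A_gv = 146.2 kips → shear rupture governs the shear term.
R_n = 126 + 1.0 × 70 × 0.6562 = 171.9 kips.
Design strength φR_n = 0.75 × 171.9 = 129 kips.

129 kips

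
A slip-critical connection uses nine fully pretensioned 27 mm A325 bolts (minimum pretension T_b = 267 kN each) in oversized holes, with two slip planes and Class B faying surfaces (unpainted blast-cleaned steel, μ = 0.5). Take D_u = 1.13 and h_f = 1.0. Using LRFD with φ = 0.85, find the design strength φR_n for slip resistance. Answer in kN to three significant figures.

R_n = μ · D_u · h_f · T_b · n_s · n_b = 0.5 × 1.13 × 1.0 × 267 × 2 × 9 = 2715 kN.
Design strength φR_n = 0.85 × 2715 = 2310 kN.

2310 kN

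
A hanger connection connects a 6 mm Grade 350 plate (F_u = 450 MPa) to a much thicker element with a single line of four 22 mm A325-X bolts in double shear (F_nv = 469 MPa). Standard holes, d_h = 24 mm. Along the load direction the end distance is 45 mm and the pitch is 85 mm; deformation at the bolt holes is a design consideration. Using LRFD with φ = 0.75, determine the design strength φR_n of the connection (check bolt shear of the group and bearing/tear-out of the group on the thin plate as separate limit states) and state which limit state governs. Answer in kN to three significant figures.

401 kN (bearing governs)

Bolt shear: A_b = π·22²/4 = 380.1 mm²; R_n = 469 × 380.1 × 4 × 2 / 1000 = 1426 kN → 0.75 × 1426 = 1070 kN.
Bearing (1.2 l_c t F_u ≤ 2.4 d t F_u): upper limit = 2.4·22·6·450 / 1000 = 142.6 kN.
  Edge l_c = 45 − 24/2 = 33 → r_n = 106.9 kN; interior l_c = 85 − 24 = 61 → r_n = 142.6 kN.
  R_n,bearing = 1·106.9 + 3·142.6 = 534.6 kN → 0.75 × 534.6 = 401 kN.
Bearing governs: 401 kN.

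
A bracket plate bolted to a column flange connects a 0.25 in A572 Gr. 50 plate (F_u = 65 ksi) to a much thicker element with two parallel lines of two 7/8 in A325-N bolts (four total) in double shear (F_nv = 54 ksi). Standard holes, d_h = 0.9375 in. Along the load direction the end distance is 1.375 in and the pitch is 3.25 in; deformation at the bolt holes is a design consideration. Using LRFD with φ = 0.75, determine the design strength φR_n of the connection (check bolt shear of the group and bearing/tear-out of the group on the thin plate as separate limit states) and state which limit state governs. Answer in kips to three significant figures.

77.7 kips (bearing governs)

Bolt shear: A_b = π·0.875²/4 = 0.6013 in²; R_n = 54 × 0.6013 × 4 × 2 = 259.8 kips → 0.75 × 259.8 = 195 kips.
Bearing (1.2 l_c t F_u ≤ 2.4 d t F_u): upper limit = 2.4·0.875·0.25·65 = 34.12 kips.
  Edge l_c = 1.375 − 0.9375/2 = 0.9062 → r_n = 17.67 kips; interior l_c = 3.25 − 0.9375 = 2.312 → r_n = 34.12 kips.
  R_n,bearing = 2·17.67 + 2·34.12 = 103.6 kips → 0.75 × 103.6 = 77.7 kips.
Bearing governs: 77.7 kips.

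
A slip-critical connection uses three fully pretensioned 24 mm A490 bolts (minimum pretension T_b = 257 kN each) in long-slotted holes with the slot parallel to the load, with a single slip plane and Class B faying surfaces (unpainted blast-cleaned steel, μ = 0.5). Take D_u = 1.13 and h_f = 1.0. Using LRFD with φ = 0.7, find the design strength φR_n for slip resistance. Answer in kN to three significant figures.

R_n = μ · D_u · h_f · T_b · n_s · n_b = 0.5 × 1.13 × 1.0 × 257 × 1 × 3 = 435.6 kN.
Design strength φR_n = 0.7 × 435.6 = 305 kN.

305 kN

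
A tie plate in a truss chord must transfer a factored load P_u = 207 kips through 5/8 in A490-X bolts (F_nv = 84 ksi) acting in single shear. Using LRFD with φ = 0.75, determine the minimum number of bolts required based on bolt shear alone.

A_b = π·0.625²/4 = 0.3068 in².
Per-bolt design strength φR_n = 0.75 × 84 × 0.3068 × 1 = 19.33 kips.
n ≥ 207 / 19.33 = 10.71 → use 11 bolts.

11 bolts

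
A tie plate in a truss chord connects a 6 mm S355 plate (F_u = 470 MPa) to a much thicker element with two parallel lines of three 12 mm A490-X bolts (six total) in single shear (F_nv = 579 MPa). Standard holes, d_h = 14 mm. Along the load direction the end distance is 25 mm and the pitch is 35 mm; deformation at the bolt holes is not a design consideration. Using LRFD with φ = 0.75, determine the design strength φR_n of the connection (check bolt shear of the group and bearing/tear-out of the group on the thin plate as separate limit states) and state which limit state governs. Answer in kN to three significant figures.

295 kN (bolt shear governs)

Bolt shear: A_b = π·12²/4 = 113.1 mm²; R_n = 579 × 113.1 × 6 × 1 / 1000 = 392.9 kN → 0.75 × 392.9 = 295 kN.
Bearing (1.5 l_c t F_u ≤ 3.0 d t F_u): upper limit = 3.0·12·6·470 / 1000 = 101.5 kN.
  Edge l_c = 25 − 14/2 = 18 → r_n = 76.14 kN; interior l_c = 35 − 14 = 21 → r_n = 88.83 kN.
  R_n,bearing = 2·76.14 + 4·88.83 = 507.6 kN → 0.75 × 507.6 = 381 kN.
Bolt shear governs: 295 kN.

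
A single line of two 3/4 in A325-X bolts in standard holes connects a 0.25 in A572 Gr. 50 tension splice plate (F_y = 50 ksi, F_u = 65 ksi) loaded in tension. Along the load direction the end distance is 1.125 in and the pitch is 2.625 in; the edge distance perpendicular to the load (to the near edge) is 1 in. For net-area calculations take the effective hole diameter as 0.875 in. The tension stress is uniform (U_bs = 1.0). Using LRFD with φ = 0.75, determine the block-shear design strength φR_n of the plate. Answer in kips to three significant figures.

24.7 kips

Shear plane L_v = 1.125 + 1·2.625 = 3.75 in; A_gv = 3.75 × 0.25 = 0.9375 in².
A_nv = (3.75 − 1.5·0.875) × 0.25 = 0.6094 in².
A_nt = (1 − 0.5·0.875) × 0.25 = 0.1406 in².
0.6 F_u A_nv = 23.77 kips; 0.6 F_y A_gv = 28.12 kips → shear rupture governs the shear term.
R_n = 23.77 + 1.0 × 65 × 0.1406 = 32.91 kips.
Design strength φR_n = 0.75 × 32.91 = 24.7 kips.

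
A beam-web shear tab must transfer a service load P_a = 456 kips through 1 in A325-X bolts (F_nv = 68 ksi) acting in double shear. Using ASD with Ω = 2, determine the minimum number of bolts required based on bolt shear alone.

9 bolts

A_b = π·1²/4 = 0.7854 in².
Per-bolt allowable strength R_n/Ω = 68 × 0.7854 × 2 / 2 = 53.41 kips.
n ≥ 456 / 53.41 = 8.538 → use 9 bolts.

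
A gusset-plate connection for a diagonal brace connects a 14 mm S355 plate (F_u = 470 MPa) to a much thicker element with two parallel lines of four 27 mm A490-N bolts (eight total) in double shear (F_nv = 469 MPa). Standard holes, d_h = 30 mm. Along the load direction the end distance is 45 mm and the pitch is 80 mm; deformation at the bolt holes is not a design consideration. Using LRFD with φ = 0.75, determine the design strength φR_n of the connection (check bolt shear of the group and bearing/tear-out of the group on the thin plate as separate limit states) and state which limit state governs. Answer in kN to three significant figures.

2660 kN (bearing governs)

Bolt shear: A_b = π·27²/4 = 572.6 mm²; R_n = 469 × 572.6 × 8 × 2 / 1000 = 4296 kN → 0.75 × 4296 = 3220 kN.
Bearing (1.5 l_c t F_u ≤ 3.0 d t F_u): upper limit = 3.0·27·14·470 / 1000 = 533 kN.
  Edge l_c = 45 − 30/2 = 30 → r_n = 296.1 kN; interior l_c = 80 − 30 = 50 → r_n = 493.5 kN.
  R_n,bearing = 2·296.1 + 6·493.5 = 3553 kN → 0.75 × 3553 = 2660 kN.
Bearing governs: 2660 kN.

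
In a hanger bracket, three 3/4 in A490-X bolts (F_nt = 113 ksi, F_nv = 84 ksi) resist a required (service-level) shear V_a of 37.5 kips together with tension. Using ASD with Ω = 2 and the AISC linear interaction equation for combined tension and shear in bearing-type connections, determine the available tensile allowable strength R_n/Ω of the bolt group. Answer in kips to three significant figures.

46.9 kips

A_b = π·0.75²/4 = 0.4418 in²; f_rv = 37.5 / (3 × 0.4418) = 28.29 ksi.
F'_nt = 1.3 F_nt − (Ω F_nt / F_nv) f_rv = 1.3·113 − (2·113/84)·28.29 = 70.78 ksi, capped at F_nt → F'_nt = 70.78 ksi.
R_n = F'_nt · A_b · n = 70.78 × 0.4418 × 3 = 93.8 kips.
Allowable strength R_n/Ω = 93.8 / 2 = 46.9 kips.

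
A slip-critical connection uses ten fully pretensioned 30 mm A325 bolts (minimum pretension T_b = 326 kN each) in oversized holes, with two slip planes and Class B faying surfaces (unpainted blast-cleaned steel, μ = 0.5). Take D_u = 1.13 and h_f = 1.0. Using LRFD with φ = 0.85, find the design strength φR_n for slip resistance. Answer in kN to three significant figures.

3130 kN

R_n = μ · D_u · h_f · T_b · n_s · n_b = 0.5 × 1.13 × 1.0 × 326 × 2 × 10 = 3684 kN.
Design strength φR_n = 0.85 × 3684 = 3130 kN.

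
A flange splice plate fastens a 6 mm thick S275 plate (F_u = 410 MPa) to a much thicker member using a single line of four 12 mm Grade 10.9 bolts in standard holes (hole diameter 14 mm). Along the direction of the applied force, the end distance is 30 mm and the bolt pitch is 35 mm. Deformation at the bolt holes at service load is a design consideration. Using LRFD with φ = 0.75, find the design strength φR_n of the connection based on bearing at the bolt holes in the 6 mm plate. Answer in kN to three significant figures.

Per bolt r_n = 1.2 l_c t F_u ≤ 2.4 d t F_u; upper limit = 2.4 × 12 × 6 × 410 / 1000 = 70.85 kN.
Edge bolt: l_c = 30 − 14/2 = 23 mm → 1.2 × 23 × 6 × 410 / 1000 = 67.9 → r_n = 67.9 kN.
Interior bolts: l_c = 35 − 14 = 21 mm → 1.2 × 21 × 6 × 410 / 1000 = 61.99 → r_n = 61.99 kN.
R_n = 1 × 67.9 + 3 × 61.99 = 253.9 kN.
Design strength φR_n = 0.75 × 253.9 = 190 kN.

190 kN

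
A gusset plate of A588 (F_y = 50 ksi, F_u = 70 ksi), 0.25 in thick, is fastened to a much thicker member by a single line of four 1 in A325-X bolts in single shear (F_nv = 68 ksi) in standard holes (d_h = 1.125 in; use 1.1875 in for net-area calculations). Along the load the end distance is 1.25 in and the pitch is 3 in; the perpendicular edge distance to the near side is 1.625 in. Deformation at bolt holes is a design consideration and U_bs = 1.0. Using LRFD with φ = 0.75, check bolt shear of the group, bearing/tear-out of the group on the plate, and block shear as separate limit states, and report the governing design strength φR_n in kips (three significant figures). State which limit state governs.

Bolt shear: A_b = π·1²/4 = 0.7854 in²; R_n = 68 × 0.7854 × 4 × 1 = 213.6 kips → 0.75 × 213.6 = 160 kips.
Bearing: edge l_c = 0.6875, r_n = 14.44 kips; interior l_c = 1.875, r_n = 39.38 kips; R_n = 14.44 + 3·39.38 = 132.6 kips → 99.4 kips.
Block shear: A_gv = 2.562, A_nv = 1.523, A_nt = 0.2578 in²; R_n = min(0.6F_uA_nv, 0.6F_yA_gv) + U_bs·F_u·A_nt = 82.03 kips → 61.5 kips.
Block shear governs: 61.5 kips.

61.5 kips (block shear governs)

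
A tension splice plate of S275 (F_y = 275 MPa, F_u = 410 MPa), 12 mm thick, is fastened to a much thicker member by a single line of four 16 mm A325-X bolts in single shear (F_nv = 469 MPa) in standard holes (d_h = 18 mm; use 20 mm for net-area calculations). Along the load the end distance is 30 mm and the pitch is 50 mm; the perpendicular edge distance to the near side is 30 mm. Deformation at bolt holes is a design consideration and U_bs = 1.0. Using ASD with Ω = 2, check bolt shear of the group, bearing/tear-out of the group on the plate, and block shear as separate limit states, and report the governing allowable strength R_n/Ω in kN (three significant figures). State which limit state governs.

189 kN (bolt shear governs)

Bolt shear: A_b = π·16²/4 = 201.1 mm²; R_n = 469 × 201.1 × 4 × 1 / 1000 = 377.2 kN → 377.2 / 2 = 189 kN.
Bearing: edge l_c = 21, r_n = 124 kN; interior l_c = 32, r_n = 188.9 kN; R_n = 124 + 3·188.9 = 690.8 kN → 345 kN.
Block shear: A_gv = 2160, A_nv = 1320, A_nt = 240 mm²; R_n = min(0.6F_uA_nv, 0.6F_yA_gv) + U_bs·F_u·A_nt = 423.1 kN → 212 kN.
Bolt shear governs: 189 kN.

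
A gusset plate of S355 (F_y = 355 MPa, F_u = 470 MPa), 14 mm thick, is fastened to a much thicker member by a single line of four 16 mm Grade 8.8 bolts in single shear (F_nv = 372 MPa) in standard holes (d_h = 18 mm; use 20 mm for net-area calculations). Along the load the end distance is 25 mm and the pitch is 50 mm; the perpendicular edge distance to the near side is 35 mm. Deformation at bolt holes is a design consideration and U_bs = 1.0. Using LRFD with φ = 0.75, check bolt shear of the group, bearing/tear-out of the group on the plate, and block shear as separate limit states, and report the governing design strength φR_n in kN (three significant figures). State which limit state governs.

Bolt shear: A_b = π·16²/4 = 201.1 mm²; R_n = 372 × 201.1 × 4 × 1 / 1000 = 299.2 kN → 0.75 × 299.2 = 224 kN.
Bearing: edge l_c = 16, r_n = 126.3 kN; interior l_c = 32, r_n = 252.7 kN; R_n = 126.3 + 3·252.7 = 884.4 kN → 663 kN.
Block shear: A_gv = 2450, A_nv = 1470, A_nt = 350 mm²; R_n = min(0.6F_uA_nv, 0.6F_yA_gv) + U_bs·F_u·A_nt = 579 kN → 434 kN.
Bolt shear governs: 224 kN.

224 kN (bolt shear governs)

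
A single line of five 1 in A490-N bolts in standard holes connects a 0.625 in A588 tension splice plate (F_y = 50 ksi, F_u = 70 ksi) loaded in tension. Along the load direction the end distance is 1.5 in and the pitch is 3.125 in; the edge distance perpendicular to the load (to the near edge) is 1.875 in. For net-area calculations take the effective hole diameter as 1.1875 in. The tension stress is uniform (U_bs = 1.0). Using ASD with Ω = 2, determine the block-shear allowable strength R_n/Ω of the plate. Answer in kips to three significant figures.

Shear plane L_v = 1.5 + 4·3.125 = 14 in; A_gv = 14 × 0.625 = 8.75 in².
A_nv = (14 − 4.5·1.1875) × 0.625 = 5.41 in².
A_nt = (1.875 − 0.5·1.1875) × 0.625 = 0.8008 in².
0.6 F_u A_nv = 227.2 kips; 0.6 F_y A_gv = 262.5 kips → shear rupture governs the shear term.
R_n = 227.2 + 1.0 × 70 × 0.8008 = 283.3 kips.
Allowable strength R_n/Ω = 283.3 / 2 = 142 kips.

142 kips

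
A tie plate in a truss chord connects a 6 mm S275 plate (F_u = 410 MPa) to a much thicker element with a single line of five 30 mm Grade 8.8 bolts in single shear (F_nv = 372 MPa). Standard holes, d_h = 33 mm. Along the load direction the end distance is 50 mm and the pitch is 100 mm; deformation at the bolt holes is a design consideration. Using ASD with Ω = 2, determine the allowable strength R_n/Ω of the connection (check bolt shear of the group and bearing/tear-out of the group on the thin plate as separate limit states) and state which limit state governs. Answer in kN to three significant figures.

404 kN (bearing governs)

Bolt shear: A_b = π·30²/4 = 706.9 mm²; R_n = 372 × 706.9 × 5 × 1 / 1000 = 1315 kN → 1315 / 2 = 657 kN.
Bearing (1.2 l_c t F_u ≤ 2.4 d t F_u): upper limit = 2.4·30·6·410 / 1000 = 177.1 kN.
  Edge l_c = 50 − 33/2 = 33.5 → r_n = 98.89 kN; interior l_c = 100 − 33 = 67 → r_n = 177.1 kN.
  R_n,bearing = 1·98.89 + 4·177.1 = 807.4 kN → 807.4 / 2 = 404 kN.
Bearing governs: 404 kN.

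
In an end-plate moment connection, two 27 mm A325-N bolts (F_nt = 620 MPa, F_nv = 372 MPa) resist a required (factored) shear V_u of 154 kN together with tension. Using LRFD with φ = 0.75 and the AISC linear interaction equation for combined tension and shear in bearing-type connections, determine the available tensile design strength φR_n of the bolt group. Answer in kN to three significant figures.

436 kN

A_b = π·27²/4 = 572.6 mm²; f_rv = 154 × 1000 / (2 × 572.6) = 134.5 MPa.
F'_nt = 1.3 F_nt − (F_nt / φF_nv) f_rv = 1.3·620 − (620/(0.75·372))·134.5 = 507.1 MPa, capped at F_nt → F'_nt = 507.1 MPa.
R_n = F'_nt · A_b · n = 507.1 × 572.6 × 2 / 1000 = 580.7 kN.
Design strength φR_n = 0.75 × 580.7 = 436 kN.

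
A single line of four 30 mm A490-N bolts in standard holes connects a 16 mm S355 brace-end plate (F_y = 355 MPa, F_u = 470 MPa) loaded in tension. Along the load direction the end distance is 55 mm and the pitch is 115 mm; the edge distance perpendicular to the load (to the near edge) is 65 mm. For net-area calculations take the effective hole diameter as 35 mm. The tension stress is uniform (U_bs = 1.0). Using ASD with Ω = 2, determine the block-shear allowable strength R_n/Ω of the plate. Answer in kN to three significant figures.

Shear plane L_v = 55 + 3·115 = 400 mm; A_gv = 400 × 16 = 6400 mm².
A_nv = (400 − 3.5·35) × 16 = 4440 mm².
A_nt = (65 − 0.5·35) × 16 = 760 mm².
0.6 F_u A_nv = 1252 kN; 0.6 F_y A_gv = 1363 kN → shear rupture governs the shear term.
R_n = 1252 + 1.0 × 470 × 760 / 1000 = 1609 kN.
Allowable strength R_n/Ω = 1609 / 2 = 805 kN.

805 kN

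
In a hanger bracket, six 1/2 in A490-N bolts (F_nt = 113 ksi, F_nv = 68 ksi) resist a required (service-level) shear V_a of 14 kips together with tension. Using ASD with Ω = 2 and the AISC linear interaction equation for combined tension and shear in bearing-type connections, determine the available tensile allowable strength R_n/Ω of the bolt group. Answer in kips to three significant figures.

A_b = π·0.5²/4 = 0.1963 in²; f_rv = 14 / (6 × 0.1963) = 11.88 ksi.
F'_nt = 1.3 F_nt − (Ω F_nt / F_nv) f_rv = 1.3·113 − (2·113/68)·11.88 = 107.4 ksi, capped at F_nt → F'_nt = 107.4 ksi.
R_n = F'_nt · A_b · n = 107.4 × 0.1963 × 6 = 126.5 kips.
Allowable strength R_n/Ω = 126.5 / 2 = 63.3 kips.

63.3 kips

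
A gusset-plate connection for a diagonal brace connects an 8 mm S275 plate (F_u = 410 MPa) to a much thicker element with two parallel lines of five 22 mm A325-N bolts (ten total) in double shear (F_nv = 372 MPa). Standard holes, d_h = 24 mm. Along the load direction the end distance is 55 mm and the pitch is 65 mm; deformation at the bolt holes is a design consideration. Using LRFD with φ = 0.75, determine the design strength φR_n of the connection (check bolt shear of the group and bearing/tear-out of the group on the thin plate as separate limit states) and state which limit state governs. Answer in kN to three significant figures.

Bolt shear: A_b = π·22²/4 = 380.1 mm²; R_n = 372 × 380.1 × 10 × 2 / 1000 = 2828 kN → 0.75 × 2828 = 2120 kN.
Bearing (1.2 l_c t F_u ≤ 2.4 d t F_u): upper limit = 2.4·22·8·410 / 1000 = 173.2 kN.
  Edge l_c = 55 − 24/2 = 43 → r_n = 169.2 kN; interior l_c = 65 − 24 = 41 → r_n = 161.4 kN.
  R_n,bearing = 2·169.2 + 8·161.4 = 1630 kN → 0.75 × 1630 = 1220 kN.
Bearing governs: 1220 kN.

1220 kN (bearing governs)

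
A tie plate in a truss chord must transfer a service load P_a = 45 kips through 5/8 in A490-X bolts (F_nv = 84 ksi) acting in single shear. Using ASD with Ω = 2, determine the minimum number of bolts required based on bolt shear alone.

4 bolts

A_b = π·0.625²/4 = 0.3068 in².
Per-bolt allowable strength R_n/Ω = 84 × 0.3068 × 1 / 2 = 12.89 kips.
n ≥ 45 / 12.89 = 3.492 → use 4 bolts.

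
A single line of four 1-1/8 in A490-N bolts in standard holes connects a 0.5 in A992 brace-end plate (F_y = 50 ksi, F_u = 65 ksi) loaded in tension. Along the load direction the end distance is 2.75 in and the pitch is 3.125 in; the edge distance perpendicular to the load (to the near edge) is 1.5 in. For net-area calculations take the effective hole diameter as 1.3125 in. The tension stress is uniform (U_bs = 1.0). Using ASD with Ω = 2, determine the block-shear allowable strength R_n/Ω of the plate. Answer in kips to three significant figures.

Shear plane L_v = 2.75 + 3·3.125 = 12.12 in; A_gv = 12.12 × 0.5 = 6.062 in².
A_nv = (12.12 − 3.5·1.3125) × 0.5 = 3.766 in².
A_nt = (1.5 − 0.5·1.3125) × 0.5 = 0.4219 in².
0.6 F_u A_nv = 146.9 kips; 0.6 F_y A_gv = 181.9 kips → shear rupture governs the shear term.
R_n = 146.9 + 1.0 × 65 × 0.4219 = 174.3 kips.
Allowable strength R_n/Ω = 174.3 / 2 = 87.1 kips.

87.1 kips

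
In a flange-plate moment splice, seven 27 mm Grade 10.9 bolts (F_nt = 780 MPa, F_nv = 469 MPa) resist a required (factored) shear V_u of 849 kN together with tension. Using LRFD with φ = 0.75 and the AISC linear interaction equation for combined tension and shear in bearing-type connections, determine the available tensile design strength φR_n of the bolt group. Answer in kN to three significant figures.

1640 kN

A_b = π·27²/4 = 572.6 mm²; f_rv = 849 × 1000 / (7 × 572.6) = 211.8 MPa.
F'_nt = 1.3 F_nt − (F_nt / φF_nv) f_rv = 1.3·780 − (780/(0.75·469))·211.8 = 544.3 MPa, capped at F_nt → F'_nt = 544.3 MPa.
R_n = F'_nt · A_b · n = 544.3 × 572.6 × 7 / 1000 = 2181 kN.
Design strength φR_n = 0.75 × 2181 = 1640 kN.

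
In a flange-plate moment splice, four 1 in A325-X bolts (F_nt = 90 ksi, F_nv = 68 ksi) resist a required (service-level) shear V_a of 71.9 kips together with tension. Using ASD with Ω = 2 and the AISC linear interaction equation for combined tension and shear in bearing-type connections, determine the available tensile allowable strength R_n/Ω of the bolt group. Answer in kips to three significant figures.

A_b = π·1²/4 = 0.7854 in²; f_rv = 71.9 / (4 × 0.7854) = 22.89 ksi.
F'_nt = 1.3 F_nt − (Ω F_nt / F_nv) f_rv = 1.3·90 − (2·90/68)·22.89 = 56.42 ksi, capped at F_nt → F'_nt = 56.42 ksi.
R_n = F'_nt · A_b · n = 56.42 × 0.7854 × 4 = 177.2 kips.
Allowable strength R_n/Ω = 177.2 / 2 = 88.6 kips.

88.6 kips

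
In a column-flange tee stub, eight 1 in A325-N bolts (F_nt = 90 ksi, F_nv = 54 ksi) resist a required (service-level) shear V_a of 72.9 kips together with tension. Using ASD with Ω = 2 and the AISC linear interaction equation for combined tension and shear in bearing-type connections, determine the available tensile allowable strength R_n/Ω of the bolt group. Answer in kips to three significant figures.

246 kips

A_b = π·1²/4 = 0.7854 in²; f_rv = 72.9 / (8 × 0.7854) = 11.6 ksi.
F'_nt = 1.3 F_nt − (Ω F_nt / F_nv) f_rv = 1.3·90 − (2·90/54)·11.6 = 78.33 ksi, capped at F_nt → F'_nt = 78.33 ksi.
R_n = F'_nt · A_b · n = 78.33 × 0.7854 × 8 = 492.1 kips.
Allowable strength R_n/Ω = 492.1 / 2 = 246 kips.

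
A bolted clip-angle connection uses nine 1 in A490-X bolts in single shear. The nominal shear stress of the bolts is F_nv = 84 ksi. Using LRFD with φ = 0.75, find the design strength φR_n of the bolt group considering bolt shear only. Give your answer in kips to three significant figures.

445 kips

A_b = π × 1² / 4 = 0.7854 in².
R_n = F_nv · A_b · n · n_s = 84 × 0.7854 × 9 × 1 = 593.8 kips.
Design strength φR_n = 0.75 × 593.8 = 445 kips.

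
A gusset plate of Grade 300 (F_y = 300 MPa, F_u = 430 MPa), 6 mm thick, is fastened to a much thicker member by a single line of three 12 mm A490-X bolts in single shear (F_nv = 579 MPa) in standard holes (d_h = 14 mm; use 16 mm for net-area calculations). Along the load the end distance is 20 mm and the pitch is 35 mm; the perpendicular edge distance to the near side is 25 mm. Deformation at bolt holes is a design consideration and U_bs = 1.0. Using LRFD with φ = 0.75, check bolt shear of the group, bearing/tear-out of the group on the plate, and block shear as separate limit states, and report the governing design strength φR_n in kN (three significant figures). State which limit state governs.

Bolt shear: A_b = π·12²/4 = 113.1 mm²; R_n = 579 × 113.1 × 3 × 1 / 1000 = 196.5 kN → 0.75 × 196.5 = 147 kN.
Bearing: edge l_c = 13, r_n = 40.25 kN; interior l_c = 21, r_n = 65.02 kN; R_n = 40.25 + 2·65.02 = 170.3 kN → 128 kN.
Block shear: A_gv = 540, A_nv = 300, A_nt = 102 mm²; R_n = min(0.6F_uA_nv, 0.6F_yA_gv) + U_bs·F_u·A_nt = 121.3 kN → 90.9 kN.
Block shear governs: 90.9 kN.

90.9 kN (block shear governs)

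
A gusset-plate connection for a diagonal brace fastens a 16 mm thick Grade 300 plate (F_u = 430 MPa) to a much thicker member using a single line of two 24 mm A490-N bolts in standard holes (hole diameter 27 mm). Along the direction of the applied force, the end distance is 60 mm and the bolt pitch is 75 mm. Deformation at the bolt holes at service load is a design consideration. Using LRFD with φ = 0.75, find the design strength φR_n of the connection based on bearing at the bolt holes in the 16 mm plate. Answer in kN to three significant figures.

Per bolt r_n = 1.2 l_c t F_u ≤ 2.4 d t F_u; upper limit = 2.4 × 24 × 16 × 430 / 1000 = 396.3 kN.
Edge bolt: l_c = 60 − 27/2 = 46.5 mm → 1.2 × 46.5 × 16 × 430 / 1000 = 383.9 → r_n = 383.9 kN.
Interior bolts: l_c = 75 − 27 = 48 mm → 1.2 × 48 × 16 × 430 / 1000 = 396.3 → r_n = 396.3 kN.
R_n = 1 × 383.9 + 1 × 396.3 = 780.2 kN.
Design strength φR_n = 0.75 × 780.2 = 585 kN.

585 kN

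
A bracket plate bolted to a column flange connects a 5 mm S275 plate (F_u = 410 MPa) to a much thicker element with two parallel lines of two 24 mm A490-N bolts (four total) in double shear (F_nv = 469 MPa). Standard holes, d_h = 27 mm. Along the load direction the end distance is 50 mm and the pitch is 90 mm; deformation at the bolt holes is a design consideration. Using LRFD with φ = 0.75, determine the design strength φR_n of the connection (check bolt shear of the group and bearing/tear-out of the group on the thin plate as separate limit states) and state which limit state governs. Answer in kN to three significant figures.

Bolt shear: A_b = π·24²/4 = 452.4 mm²; R_n = 469 × 452.4 × 4 × 2 / 1000 = 1697 kN → 0.75 × 1697 = 1270 kN.
Bearing (1.2 l_c t F_u ≤ 2.4 d t F_u): upper limit = 2.4·24·5·410 / 1000 = 118.1 kN.
  Edge l_c = 50 − 27/2 = 36.5 → r_n = 89.79 kN; interior l_c = 90 − 27 = 63 → r_n = 118.1 kN.
  R_n,bearing = 2·89.79 + 2·118.1 = 415.7 kN → 0.75 × 415.7 = 312 kN.
Bearing governs: 312 kN.

312 kN (bearing governs)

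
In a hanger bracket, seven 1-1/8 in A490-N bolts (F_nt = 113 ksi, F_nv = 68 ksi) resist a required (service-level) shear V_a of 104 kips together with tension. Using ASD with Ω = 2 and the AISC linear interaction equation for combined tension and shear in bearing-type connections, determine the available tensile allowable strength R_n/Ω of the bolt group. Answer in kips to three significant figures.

338 kips

A_b = π·1.125²/4 = 0.994 in²; f_rv = 104 / (7 × 0.994) = 14.95 ksi.
F'_nt = 1.3 F_nt − (Ω F_nt / F_nv) f_rv = 1.3·113 − (2·113/68)·14.95 = 97.22 ksi, capped at F_nt → F'_nt = 97.22 ksi.
R_n = F'_nt · A_b · n = 97.22 × 0.994 × 7 = 676.5 kips.
Allowable strength R_n/Ω = 676.5 / 2 = 338 kips.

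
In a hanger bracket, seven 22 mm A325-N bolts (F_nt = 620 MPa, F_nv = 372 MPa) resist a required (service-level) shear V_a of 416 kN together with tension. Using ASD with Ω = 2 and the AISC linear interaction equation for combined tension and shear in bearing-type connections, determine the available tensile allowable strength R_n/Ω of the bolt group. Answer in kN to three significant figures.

A_b = π·22²/4 = 380.1 mm²; f_rv = 416 × 1000 / (7 × 380.1) = 156.3 MPa.
F'_nt = 1.3 F_nt − (Ω F_nt / F_nv) f_rv = 1.3·620 − (2·620/372)·156.3 = 284.9 MPa, capped at F_nt → F'_nt = 284.9 MPa.
R_n = F'_nt · A_b · n = 284.9 × 380.1 × 7 / 1000 = 758 kN.
Allowable strength R_n/Ω = 758 / 2 = 379 kN.

379 kN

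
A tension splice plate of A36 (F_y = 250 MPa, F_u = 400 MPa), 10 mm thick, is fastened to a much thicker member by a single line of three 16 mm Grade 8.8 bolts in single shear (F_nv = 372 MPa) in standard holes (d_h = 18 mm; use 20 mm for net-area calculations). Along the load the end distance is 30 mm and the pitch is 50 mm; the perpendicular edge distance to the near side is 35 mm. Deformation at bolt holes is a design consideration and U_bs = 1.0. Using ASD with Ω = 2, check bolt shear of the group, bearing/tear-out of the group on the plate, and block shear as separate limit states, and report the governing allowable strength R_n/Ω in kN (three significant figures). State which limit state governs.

112 kN (bolt shear governs)

Bolt shear: A_b = π·16²/4 = 201.1 mm²; R_n = 372 × 201.1 × 3 × 1 / 1000 = 224.4 kN → 224.4 / 2 = 112 kN.
Bearing: edge l_c = 21, r_n = 100.8 kN; interior l_c = 32, r_n = 153.6 kN; R_n = 100.8 + 2·153.6 = 408 kN → 204 kN.
Block shear: A_gv = 1300, A_nv = 800, A_nt = 250 mm²; R_n = min(0.6F_uA_nv, 0.6F_yA_gv) + U_bs·F_u·A_nt = 292 kN → 146 kN.
Bolt shear governs: 112 kN.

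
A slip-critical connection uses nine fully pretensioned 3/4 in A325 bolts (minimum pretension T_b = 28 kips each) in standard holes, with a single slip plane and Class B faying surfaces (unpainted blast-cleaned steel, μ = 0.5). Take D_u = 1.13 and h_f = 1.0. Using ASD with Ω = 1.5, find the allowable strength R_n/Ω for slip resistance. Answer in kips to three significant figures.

R_n = μ · D_u · h_f · T_b · n_s · n_b = 0.5 × 1.13 × 1.0 × 28 × 1 × 9 = 142.4 kips.
Allowable strength R_n/Ω = 142.4 / 1.5 = 94.9 kips.

94.9 kips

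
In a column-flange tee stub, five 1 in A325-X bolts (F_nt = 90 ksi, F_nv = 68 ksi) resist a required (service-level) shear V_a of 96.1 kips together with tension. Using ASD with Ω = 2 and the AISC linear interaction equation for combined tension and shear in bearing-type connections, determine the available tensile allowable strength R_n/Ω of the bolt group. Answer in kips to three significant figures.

A_b = π·1²/4 = 0.7854 in²; f_rv = 96.1 / (5 × 0.7854) = 24.47 ksi.
F'_nt = 1.3 F_nt − (Ω F_nt / F_nv) f_rv = 1.3·90 − (2·90/68)·24.47 = 52.22 ksi, capped at F_nt → F'_nt = 52.22 ksi.
R_n = F'_nt · A_b · n = 52.22 × 0.7854 × 5 = 205.1 kips.
Allowable strength R_n/Ω = 205.1 / 2 = 103 kips.

103 kips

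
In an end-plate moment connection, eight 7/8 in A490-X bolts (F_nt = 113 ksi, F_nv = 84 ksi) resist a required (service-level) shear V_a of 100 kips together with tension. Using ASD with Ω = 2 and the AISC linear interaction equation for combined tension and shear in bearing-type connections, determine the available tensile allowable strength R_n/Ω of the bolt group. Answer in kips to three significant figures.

219 kips

A_b = π·0.875²/4 = 0.6013 in²; f_rv = 100 / (8 × 0.6013) = 20.79 ksi.
F'_nt = 1.3 F_nt − (Ω F_nt / F_nv) f_rv = 1.3·113 − (2·113/84)·20.79 = 90.97 ksi, capped at F_nt → F'_nt = 90.97 ksi.
R_n = F'_nt · A_b · n = 90.97 × 0.6013 × 8 = 437.6 kips.
Allowable strength R_n/Ω = 437.6 / 2 = 219 kips.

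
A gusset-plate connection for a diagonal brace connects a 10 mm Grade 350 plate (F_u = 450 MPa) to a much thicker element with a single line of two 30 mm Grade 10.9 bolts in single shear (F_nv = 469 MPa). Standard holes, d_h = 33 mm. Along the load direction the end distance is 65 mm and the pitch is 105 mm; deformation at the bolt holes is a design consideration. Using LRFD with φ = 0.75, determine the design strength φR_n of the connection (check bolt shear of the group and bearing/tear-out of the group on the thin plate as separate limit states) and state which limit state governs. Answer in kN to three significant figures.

439 kN (bearing governs)

Bolt shear: A_b = π·30²/4 = 706.9 mm²; R_n = 469 × 706.9 × 2 × 1 / 1000 = 663 kN → 0.75 × 663 = 497 kN.
Bearing (1.2 l_c t F_u ≤ 2.4 d t F_u): upper limit = 2.4·30·10·450 / 1000 = 324 kN.
  Edge l_c = 65 − 33/2 = 48.5 → r_n = 261.9 kN; interior l_c = 105 − 33 = 72 → r_n = 324 kN.
  R_n,bearing = 1·261.9 + 1·324 = 585.9 kN → 0.75 × 585.9 = 439 kN.
Bearing governs: 439 kN.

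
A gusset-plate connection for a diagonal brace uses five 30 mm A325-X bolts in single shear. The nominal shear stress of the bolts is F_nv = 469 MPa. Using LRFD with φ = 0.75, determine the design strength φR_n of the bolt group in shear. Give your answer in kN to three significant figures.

A_b = π × 30² / 4 = 706.9 mm².
R_n = F_nv · A_b · n · n_s = 469 × 706.9 × 5 × 1 / 1000 = 1658 kN.
Design strength φR_n = 0.75 × 1658 = 1240 kN.

1240 kN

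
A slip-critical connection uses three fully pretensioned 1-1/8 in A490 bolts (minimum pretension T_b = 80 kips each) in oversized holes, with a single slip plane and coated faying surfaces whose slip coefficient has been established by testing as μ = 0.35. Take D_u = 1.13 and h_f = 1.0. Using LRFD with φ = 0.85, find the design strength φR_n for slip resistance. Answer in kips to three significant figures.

80.7 kips

R_n = μ · D_u · h_f · T_b · n_s · n_b = 0.35 × 1.13 × 1.0 × 80 × 1 × 3 = 94.92 kips.
Design strength φR_n = 0.85 × 94.92 = 80.7 kips.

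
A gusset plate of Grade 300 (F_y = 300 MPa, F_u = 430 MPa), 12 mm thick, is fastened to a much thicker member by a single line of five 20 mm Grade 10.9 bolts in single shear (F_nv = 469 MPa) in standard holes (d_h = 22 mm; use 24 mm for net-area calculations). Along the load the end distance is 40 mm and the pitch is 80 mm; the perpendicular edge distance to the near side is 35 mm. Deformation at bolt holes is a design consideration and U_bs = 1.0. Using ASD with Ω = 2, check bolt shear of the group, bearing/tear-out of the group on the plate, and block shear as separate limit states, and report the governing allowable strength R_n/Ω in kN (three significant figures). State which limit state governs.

Bolt shear: A_b = π·20²/4 = 314.2 mm²; R_n = 469 × 314.2 × 5 × 1 / 1000 = 736.7 kN → 736.7 / 2 = 368 kN.
Bearing: edge l_c = 29, r_n = 179.6 kN; interior l_c = 58, r_n = 247.7 kN; R_n = 179.6 + 4·247.7 = 1170 kN → 585 kN.
Block shear: A_gv = 4320, A_nv = 3024, A_nt = 276 mm²; R_n = min(0.6F_uA_nv, 0.6F_yA_gv) + U_bs·F_u·A_nt = 896.3 kN → 448 kN.
Bolt shear governs: 368 kN.

368 kN (bolt shear governs)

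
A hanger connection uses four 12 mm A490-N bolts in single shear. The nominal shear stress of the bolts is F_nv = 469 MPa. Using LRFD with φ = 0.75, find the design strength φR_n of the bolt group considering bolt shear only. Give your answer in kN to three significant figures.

159 kN

A_b = π × 12² / 4 = 113.1 mm².
R_n = F_nv · A_b · n · n_s = 469 × 113.1 × 4 × 1 / 1000 = 212.2 kN.
Design strength φR_n = 0.75 × 212.2 = 159 kN.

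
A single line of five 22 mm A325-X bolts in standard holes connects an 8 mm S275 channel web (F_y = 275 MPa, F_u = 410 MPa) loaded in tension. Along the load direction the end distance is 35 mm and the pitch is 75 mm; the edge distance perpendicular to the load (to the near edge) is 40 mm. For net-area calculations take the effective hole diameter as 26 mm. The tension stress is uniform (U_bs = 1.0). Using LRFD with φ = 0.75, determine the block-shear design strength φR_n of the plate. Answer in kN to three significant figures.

Shear plane L_v = 35 + 4·75 = 335 mm; A_gv = 335 × 8 = 2680 mm².
A_nv = (335 − 4.5·26) × 8 = 1744 mm².
A_nt = (40 − 0.5·26) × 8 = 216 mm².
0.6 F_u A_nv = 429 kN; 0.6 F_y A_gv = 442.2 kN → shear rupture governs the shear term.
R_n = 429 + 1.0 × 410 × 216 / 1000 = 517.6 kN.
Design strength φR_n = 0.75 × 517.6 = 388 kN.

388 kN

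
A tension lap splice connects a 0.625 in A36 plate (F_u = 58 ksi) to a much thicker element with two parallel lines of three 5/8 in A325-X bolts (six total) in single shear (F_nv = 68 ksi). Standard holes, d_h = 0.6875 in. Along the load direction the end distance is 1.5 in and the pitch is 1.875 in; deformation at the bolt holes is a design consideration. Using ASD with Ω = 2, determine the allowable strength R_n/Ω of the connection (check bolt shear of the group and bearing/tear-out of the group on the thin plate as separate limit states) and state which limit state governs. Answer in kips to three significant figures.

Bolt shear: A_b = π·0.625²/4 = 0.3068 in²; R_n = 68 × 0.3068 × 6 × 1 = 125.2 kips → 125.2 / 2 = 62.6 kips.
Bearing (1.2 l_c t F_u ≤ 2.4 d t F_u): upper limit = 2.4·0.625·0.625·58 = 54.38 kips.
  Edge l_c = 1.5 − 0.6875/2 = 1.156 → r_n = 50.3 kips; interior l_c = 1.875 − 0.6875 = 1.188 → r_n = 51.66 kips.
  R_n,bearing = 2·50.3 + 4·51.66 = 307.2 kips → 307.2 / 2 = 154 kips.
Bolt shear governs: 62.6 kips.

62.6 kips (bolt shear governs)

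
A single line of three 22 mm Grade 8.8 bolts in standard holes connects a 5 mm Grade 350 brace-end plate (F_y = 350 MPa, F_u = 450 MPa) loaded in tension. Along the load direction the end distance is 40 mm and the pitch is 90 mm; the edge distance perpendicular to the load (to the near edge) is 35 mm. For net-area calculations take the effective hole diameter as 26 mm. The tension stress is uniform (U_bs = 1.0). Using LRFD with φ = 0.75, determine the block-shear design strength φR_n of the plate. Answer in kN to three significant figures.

Shear plane L_v = 40 + 2·90 = 220 mm; A_gv = 220 × 5 = 1100 mm².
A_nv = (220 − 2.5·26) × 5 = 775 mm².
A_nt = (35 − 0.5·26) × 5 = 110 mm².
0.6 F_u A_nv = 209.2 kN; 0.6 F_y A_gv = 231 kN → shear rupture governs the shear term.
R_n = 209.2 + 1.0 × 450 × 110 / 1000 = 258.8 kN.
Design strength φR_n = 0.75 × 258.8 = 194 kN.

194 kN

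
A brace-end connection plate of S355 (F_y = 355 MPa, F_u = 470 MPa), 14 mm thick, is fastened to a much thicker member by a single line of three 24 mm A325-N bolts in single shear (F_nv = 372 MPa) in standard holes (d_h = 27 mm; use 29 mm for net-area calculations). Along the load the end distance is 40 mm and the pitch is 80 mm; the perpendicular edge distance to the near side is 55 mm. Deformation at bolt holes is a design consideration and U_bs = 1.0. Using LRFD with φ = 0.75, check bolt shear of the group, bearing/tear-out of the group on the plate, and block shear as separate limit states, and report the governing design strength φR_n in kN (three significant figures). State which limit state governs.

Bolt shear: A_b = π·24²/4 = 452.4 mm²; R_n = 372 × 452.4 × 3 × 1 / 1000 = 504.9 kN → 0.75 × 504.9 = 379 kN.
Bearing: edge l_c = 26.5, r_n = 209.2 kN; interior l_c = 53, r_n = 379 kN; R_n = 209.2 + 2·379 = 967.3 kN → 725 kN.
Block shear: A_gv = 2800, A_nv = 1785, A_nt = 567 mm²; R_n = min(0.6F_uA_nv, 0.6F_yA_gv) + U_bs·F_u·A_nt = 769.9 kN → 577 kN.
Bolt shear governs: 379 kN.

379 kN (bolt shear governs)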